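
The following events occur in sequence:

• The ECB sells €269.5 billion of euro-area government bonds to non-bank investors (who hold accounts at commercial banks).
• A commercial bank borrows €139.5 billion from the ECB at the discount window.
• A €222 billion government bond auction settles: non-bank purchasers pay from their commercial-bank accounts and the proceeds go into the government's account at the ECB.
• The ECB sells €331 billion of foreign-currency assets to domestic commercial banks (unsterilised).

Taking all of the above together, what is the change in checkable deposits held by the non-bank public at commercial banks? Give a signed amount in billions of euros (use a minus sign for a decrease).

-€491.5 billion

ECB balance sheet:
  Assets:      Securities −€269.5B, Loans to banks +€139.5B, Foreign assets −€331B
  Liabilities: Bank reserves −€683B, Government deposits +€222B
Commercial banking system:
  Assets:      Reserves at CB −€683B, Foreign assets +€331B
  Liabilities: Checkable deposits −€491.5B, Borrowings from CB +€139.5B
So the change in checkable deposits held by the non-bank public at commercial banks is -€491.5 billion.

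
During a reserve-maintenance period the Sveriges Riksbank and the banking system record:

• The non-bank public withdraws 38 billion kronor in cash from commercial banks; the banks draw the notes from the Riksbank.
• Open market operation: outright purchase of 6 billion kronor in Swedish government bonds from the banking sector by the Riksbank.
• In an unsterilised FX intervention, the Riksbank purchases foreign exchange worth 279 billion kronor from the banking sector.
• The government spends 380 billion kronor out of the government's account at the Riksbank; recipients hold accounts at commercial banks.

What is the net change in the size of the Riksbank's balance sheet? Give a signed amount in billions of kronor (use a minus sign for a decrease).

+285 billion

Currency withdrawal 38 billion kronor: only the composition of liabilities changes → 0.
OMO purchase (from banks) 6 billion kronor: a Riksbank asset is acquired → +6B.
FX purchase 279 billion kronor: a Riksbank asset is acquired → +279B.
Government spending 380 billion kronor: only the composition of liabilities changes → 0.
Net: 0 + 6 + 279 + 0 = +285 billion.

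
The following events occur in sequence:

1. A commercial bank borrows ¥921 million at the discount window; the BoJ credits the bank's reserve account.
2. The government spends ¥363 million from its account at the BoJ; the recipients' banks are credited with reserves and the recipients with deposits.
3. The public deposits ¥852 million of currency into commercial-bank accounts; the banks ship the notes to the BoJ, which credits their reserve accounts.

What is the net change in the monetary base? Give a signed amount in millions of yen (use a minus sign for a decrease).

BoJ balance sheet:
  Assets:      Loans to banks +¥921M
  Liabilities: Bank reserves +¥2136M, Currency in circulation −¥852M, Government deposits −¥363M
Commercial banking system:
  Assets:      Reserves at CB +¥2136M
  Liabilities: Checkable deposits +¥1215M, Borrowings from CB +¥921M
Monetary base = currency + reserves: −¥852M + (+¥2136M) = +¥1284 million.

+¥1284 million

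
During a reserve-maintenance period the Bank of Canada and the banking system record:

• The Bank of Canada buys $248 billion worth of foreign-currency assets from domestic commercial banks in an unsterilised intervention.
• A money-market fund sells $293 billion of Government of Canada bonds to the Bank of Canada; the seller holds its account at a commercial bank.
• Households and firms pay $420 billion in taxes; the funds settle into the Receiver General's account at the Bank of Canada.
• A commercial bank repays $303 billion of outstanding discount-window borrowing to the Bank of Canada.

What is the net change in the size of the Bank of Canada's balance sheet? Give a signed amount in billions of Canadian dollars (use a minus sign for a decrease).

+$238 billion

Bank of Canada balance sheet:
  Assets:      Securities +$293B, Loans to banks −$303B, Foreign assets +$248B
  Liabilities: Bank reserves −$182B, Government deposits +$420B
Commercial banking system:
  Assets:      Reserves at CB −$182B, Foreign assets −$248B
  Liabilities: Checkable deposits −$127B, Borrowings from CB −$303B
Change in total Bank of Canada assets = +$238 billion.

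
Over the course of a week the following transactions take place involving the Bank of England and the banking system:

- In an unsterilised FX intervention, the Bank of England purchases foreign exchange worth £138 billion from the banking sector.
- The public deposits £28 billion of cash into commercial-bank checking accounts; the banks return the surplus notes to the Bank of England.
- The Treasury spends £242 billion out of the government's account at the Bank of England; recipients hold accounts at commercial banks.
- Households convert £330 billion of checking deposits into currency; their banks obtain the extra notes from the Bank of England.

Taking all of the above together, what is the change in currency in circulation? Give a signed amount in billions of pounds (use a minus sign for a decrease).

Bank of England balance sheet:
  Assets:      Foreign assets +£138B
  Liabilities: Bank reserves +£78B, Currency in circulation +£302B, Government deposits −£242B
Commercial banking system:
  Assets:      Reserves at CB +£78B, Foreign assets −£138B
  Liabilities: Checkable deposits −£60B
So the change in currency in circulation is +£302 billion.

+£302 billion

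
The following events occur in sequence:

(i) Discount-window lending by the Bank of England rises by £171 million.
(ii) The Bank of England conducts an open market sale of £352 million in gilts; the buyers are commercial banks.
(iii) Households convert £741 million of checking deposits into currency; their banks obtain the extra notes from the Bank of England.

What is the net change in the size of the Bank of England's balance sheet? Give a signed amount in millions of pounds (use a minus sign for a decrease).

-£181 million

Discount-window loan £171 million: a Bank of England asset is acquired → +£171M.
OMO sale (to banks) £352 million: a Bank of England asset is shed → −£352M.
Currency withdrawal £741 million: only the composition of liabilities changes → 0.
Net: 171 − 352 + 0 = -£181 million.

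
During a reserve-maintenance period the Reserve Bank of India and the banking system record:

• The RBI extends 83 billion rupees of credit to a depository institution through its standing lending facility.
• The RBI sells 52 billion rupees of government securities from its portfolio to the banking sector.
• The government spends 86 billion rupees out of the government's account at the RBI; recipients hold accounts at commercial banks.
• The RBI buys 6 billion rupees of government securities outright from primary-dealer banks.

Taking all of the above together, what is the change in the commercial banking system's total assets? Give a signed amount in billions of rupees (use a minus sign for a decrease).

+169 billion

Discount-window loan 83 billion rupees: bank balance sheets expand → +83B.
OMO sale (to banks) 52 billion rupees: just an asset swap on bank balance sheets → 0.
Government spending 86 billion rupees: bank balance sheets expand → +86B.
OMO purchase (from banks) 6 billion rupees: just an asset swap on bank balance sheets → 0.
Net: 83 + 0 + 86 + 0 = +169 billion.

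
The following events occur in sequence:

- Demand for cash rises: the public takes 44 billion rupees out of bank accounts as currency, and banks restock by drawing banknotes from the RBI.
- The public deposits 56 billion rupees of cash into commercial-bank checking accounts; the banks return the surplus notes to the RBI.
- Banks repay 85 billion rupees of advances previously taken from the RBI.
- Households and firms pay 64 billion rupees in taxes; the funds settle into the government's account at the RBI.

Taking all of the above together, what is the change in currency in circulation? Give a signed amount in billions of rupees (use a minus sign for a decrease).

Currency withdrawal 44 billion rupees: notes leave the central bank → +44B.
Currency deposit 56 billion rupees: notes return to the central bank → −56B.
Discount-window repayment 85 billion rupees: no currency enters or leaves circulation → 0.
Government account inflow 64 billion rupees: no currency enters or leaves circulation → 0.
Net: 44 − 56 + 0 + 0 = -12 billion.

-12 billion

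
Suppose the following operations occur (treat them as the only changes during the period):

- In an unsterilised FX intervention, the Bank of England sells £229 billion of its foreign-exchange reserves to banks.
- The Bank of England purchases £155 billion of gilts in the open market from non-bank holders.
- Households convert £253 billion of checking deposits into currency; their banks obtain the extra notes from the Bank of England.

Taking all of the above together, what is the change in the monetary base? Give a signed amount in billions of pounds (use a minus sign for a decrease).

-£74 billion

FX sale £229 billion: Bank of England balance sheet contracts → −£229B.
Asset purchase (from non-banks) £155 billion: Bank of England balance sheet expands → +£155B.
Currency withdrawal £253 billion: just a shift between currency and reserves — both are base money → 0.
Net: −229 + 155 + 0 = -£74 billion.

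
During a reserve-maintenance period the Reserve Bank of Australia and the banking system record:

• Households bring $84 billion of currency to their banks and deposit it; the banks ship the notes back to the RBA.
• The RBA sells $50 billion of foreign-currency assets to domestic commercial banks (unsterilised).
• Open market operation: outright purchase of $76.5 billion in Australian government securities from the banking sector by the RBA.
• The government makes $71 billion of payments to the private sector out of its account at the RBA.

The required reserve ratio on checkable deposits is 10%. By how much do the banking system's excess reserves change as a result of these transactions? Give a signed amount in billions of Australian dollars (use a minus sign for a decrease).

Currency deposit $84 billion: reserves +$84B, deposits +$84B.
FX sale $50 billion: reserves −$50B, deposits 0.
OMO purchase (from banks) $76.5 billion: reserves +$76.5B, deposits 0.
Government spending $71 billion: reserves +$71B, deposits +$71B.
Totals: Δreserves = +$181.5B, Δdeposits = +$155B.
Δrequired reserves = 10% × +$155B = +$15.5B.
Δexcess reserves = Δreserves − Δrequired = +$181.5B − (+$15.5B) = +$166 billion.

+$166 billion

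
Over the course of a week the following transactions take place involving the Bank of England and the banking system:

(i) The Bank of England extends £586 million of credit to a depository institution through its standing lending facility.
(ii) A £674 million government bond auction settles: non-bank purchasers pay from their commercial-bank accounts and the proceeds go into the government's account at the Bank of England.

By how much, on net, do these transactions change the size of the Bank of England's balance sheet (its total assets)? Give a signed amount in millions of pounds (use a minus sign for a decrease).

+£586 million

Discount-window loan £586 million: a Bank of England asset is acquired → +£586M.
Government account inflow £674 million: only the composition of liabilities changes → 0.
Net: 586 + 0 = +£586 million.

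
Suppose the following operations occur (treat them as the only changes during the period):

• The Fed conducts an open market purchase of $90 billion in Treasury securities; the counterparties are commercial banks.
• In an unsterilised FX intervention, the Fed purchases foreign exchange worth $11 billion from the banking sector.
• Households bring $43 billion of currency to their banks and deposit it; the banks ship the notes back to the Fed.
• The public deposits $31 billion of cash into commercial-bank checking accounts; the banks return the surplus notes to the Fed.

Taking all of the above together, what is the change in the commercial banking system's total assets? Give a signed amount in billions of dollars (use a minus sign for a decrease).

OMO purchase (from banks) $90 billion: just an asset swap on bank balance sheets → 0.
FX purchase $11 billion: just an asset swap on bank balance sheets → 0.
Currency deposit $43 billion: bank balance sheets expand → +$43B.
Currency deposit $31 billion: bank balance sheets expand → +$31B.
Net: 0 + 0 + 43 + 31 = +$74 billion.

+$74 billion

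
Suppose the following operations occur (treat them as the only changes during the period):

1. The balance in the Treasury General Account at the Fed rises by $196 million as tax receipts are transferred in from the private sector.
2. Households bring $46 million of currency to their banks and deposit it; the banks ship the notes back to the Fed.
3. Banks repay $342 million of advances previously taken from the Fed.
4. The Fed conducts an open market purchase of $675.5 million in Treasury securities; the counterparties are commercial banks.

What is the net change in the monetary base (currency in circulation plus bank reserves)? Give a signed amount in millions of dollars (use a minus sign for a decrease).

Government account inflow $196 million: reserves shift to a non-base liability → −$196M.
Currency deposit $46 million: just a shift between currency and reserves — both are base money → 0.
Discount-window repayment $342 million: Fed balance sheet contracts → −$342M.
OMO purchase (from banks) $675.5 million: Fed balance sheet expands → +$675.5M.
Net: −196 + 0 − 342 + 675.5 = +$137.5 million.

+$137.5 million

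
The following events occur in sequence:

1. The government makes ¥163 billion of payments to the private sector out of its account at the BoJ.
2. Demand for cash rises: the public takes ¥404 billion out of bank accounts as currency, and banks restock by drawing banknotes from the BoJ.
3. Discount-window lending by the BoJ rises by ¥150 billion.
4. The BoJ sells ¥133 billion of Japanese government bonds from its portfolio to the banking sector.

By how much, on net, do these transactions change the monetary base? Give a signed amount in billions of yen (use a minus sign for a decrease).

+¥180 billion

Government spending ¥163 billion: a non-base liability converts back to reserves → +¥163B.
Currency withdrawal ¥404 billion: just a shift between currency and reserves — both are base money → 0.
Discount-window loan ¥150 billion: BoJ balance sheet expands → +¥150B.
OMO sale (to banks) ¥133 billion: BoJ balance sheet contracts → −¥133B.
Net: 163 + 0 + 150 − 133 = +¥180 billion.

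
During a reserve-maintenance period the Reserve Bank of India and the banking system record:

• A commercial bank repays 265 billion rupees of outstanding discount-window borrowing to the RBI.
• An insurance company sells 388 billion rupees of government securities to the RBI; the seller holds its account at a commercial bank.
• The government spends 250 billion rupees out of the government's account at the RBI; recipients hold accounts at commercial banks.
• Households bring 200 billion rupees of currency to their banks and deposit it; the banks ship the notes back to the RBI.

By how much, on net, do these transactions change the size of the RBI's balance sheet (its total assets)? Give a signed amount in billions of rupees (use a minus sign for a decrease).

RBI balance sheet:
  Assets:      Securities +388B, Loans to banks −265B
  Liabilities: Bank reserves +573B, Currency in circulation −200B, Government deposits −250B
Commercial banking system:
  Assets:      Reserves at CB +573B
  Liabilities: Checkable deposits +838B, Borrowings from CB −265B
Change in total RBI assets = +123 billion.

+123 billion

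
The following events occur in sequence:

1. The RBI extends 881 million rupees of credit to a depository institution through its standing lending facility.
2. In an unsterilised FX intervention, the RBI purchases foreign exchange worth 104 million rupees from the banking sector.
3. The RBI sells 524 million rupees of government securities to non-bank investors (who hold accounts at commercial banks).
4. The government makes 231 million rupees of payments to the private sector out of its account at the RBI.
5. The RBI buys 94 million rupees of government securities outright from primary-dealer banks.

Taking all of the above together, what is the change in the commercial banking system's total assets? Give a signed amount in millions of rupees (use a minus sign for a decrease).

RBI balance sheet:
  Assets:      Securities −430M, Loans to banks +881M, Foreign assets +104M
  Liabilities: Bank reserves +786M, Government deposits −231M
Commercial banking system:
  Assets:      Reserves at CB +786M, Securities −94M, Foreign assets −104M
  Liabilities: Checkable deposits −293M, Borrowings from CB +881M
Change in total bank assets = +588 million.

+588 million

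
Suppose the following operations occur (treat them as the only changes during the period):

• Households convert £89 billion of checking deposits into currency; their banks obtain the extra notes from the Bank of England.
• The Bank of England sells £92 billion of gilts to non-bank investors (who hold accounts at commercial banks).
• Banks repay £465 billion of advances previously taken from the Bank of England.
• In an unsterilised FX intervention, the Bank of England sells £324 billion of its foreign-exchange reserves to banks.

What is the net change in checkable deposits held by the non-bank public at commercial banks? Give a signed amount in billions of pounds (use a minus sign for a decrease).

Bank of England balance sheet:
  Assets:      Securities −£92B, Loans to banks −£465B, Foreign assets −£324B
  Liabilities: Bank reserves −£970B, Currency in circulation +£89B
Commercial banking system:
  Assets:      Reserves at CB −£970B, Foreign assets +£324B
  Liabilities: Checkable deposits −£181B, Borrowings from CB −£465B
So the change in checkable deposits held by the non-bank public at commercial banks is -£181 billion.

-£181 billion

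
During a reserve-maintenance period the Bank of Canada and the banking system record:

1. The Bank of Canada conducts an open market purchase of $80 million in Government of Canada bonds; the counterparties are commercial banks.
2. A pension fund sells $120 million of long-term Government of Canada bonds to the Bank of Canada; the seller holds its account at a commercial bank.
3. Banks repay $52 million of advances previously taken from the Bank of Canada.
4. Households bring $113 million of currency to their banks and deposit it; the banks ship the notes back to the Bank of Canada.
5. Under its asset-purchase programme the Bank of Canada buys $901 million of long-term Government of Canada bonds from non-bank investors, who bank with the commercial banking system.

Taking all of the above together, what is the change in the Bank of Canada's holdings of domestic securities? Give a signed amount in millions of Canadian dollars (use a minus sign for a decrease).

OMO purchase (from banks) $80 million: securities added to the Bank of Canada's portfolio → +$80M.
Asset purchase (from non-banks) $120 million: securities added to the Bank of Canada's portfolio → +$120M.
Discount-window repayment $52 million: the Bank of Canada's securities portfolio is untouched → 0.
Currency deposit $113 million: the Bank of Canada's securities portfolio is untouched → 0.
Asset purchase (from non-banks) $901 million: securities added to the Bank of Canada's portfolio → +$901M.
Net: 80 + 120 + 0 + 0 + 901 = +$1101 million.

+$1101 million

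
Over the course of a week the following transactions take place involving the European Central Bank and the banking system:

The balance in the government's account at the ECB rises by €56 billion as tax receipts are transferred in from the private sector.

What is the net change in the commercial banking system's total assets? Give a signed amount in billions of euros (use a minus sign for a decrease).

ECB balance sheet:
  Assets:      no change
  Liabilities: Bank reserves −€56B, Government deposits +€56B
Commercial banking system:
  Assets:      Reserves at CB −€56B
  Liabilities: Checkable deposits −€56B
Change in total bank assets = -€56 billion.

-€56 billion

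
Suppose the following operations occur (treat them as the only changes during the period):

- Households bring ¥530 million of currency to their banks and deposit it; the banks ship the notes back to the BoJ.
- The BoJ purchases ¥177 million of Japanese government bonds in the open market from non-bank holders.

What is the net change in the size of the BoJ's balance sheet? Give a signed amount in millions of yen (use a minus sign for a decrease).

BoJ balance sheet:
  Assets:      Securities +¥177M
  Liabilities: Bank reserves +¥707M, Currency in circulation −¥530M
Change in total BoJ assets = +¥177 million.

+¥177 million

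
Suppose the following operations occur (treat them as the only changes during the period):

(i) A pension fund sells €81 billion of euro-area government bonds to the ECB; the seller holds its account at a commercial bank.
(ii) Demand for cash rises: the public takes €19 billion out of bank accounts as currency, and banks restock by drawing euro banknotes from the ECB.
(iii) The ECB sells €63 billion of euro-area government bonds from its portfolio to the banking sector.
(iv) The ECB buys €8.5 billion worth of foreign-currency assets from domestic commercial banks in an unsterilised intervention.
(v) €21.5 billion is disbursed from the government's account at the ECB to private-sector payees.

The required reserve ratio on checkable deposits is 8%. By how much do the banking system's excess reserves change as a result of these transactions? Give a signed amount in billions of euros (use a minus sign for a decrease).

Asset purchase (from non-banks) €81 billion: reserves +€81B, deposits +€81B.
Currency withdrawal €19 billion: reserves −€19B, deposits −€19B.
OMO sale (to banks) €63 billion: reserves −€63B, deposits 0.
FX purchase €8.5 billion: reserves +€8.5B, deposits 0.
Government spending €21.5 billion: reserves +€21.5B, deposits +€21.5B.
Totals: Δreserves = +€29B, Δdeposits = +€83.5B.
Δrequired reserves = 8% × +€83.5B = +€6.68B.
Δexcess reserves = Δreserves − Δrequired = +€29B − (+€6.68B) = +€22.32 billion.

+€22.32 billion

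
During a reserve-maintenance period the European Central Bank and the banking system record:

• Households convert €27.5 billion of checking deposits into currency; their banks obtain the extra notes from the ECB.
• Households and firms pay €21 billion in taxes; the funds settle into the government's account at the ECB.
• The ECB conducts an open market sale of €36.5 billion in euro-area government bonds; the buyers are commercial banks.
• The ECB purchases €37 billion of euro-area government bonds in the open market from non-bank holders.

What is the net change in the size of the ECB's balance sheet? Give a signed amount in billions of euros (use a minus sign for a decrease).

ECB balance sheet:
  Assets:      Securities +€0.5B
  Liabilities: Bank reserves −€48B, Currency in circulation +€27.5B, Government deposits +€21B
Commercial banking system:
  Assets:      Reserves at CB −€48B, Securities +€36.5B
  Liabilities: Checkable deposits −€11.5B
Change in total ECB assets = +€0.5 billion.

+€0.5 billion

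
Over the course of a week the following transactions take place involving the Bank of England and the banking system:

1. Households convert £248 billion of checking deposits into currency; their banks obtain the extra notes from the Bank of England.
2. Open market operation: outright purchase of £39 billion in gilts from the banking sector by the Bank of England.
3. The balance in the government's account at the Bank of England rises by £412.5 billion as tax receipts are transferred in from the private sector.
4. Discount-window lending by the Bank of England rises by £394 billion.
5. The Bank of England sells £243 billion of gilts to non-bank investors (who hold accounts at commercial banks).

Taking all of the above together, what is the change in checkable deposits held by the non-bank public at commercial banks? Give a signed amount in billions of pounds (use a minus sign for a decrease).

-£903.5 billion

Currency withdrawal £248 billion: non-bank counterparties' bank balances fall → −£248B.
OMO purchase (from banks) £39 billion: the counterparty is a bank, so public deposits are unchanged → 0.
Government account inflow £412.5 billion: non-bank counterparties' bank balances fall → −£412.5B.
Discount-window loan £394 billion: the counterparty is a bank, so public deposits are unchanged → 0.
Asset sale (to non-banks) £243 billion: non-bank counterparties' bank balances fall → −£243B.
Net: −248 + 0 − 412.5 + 0 − 243 = -£903.5 billion.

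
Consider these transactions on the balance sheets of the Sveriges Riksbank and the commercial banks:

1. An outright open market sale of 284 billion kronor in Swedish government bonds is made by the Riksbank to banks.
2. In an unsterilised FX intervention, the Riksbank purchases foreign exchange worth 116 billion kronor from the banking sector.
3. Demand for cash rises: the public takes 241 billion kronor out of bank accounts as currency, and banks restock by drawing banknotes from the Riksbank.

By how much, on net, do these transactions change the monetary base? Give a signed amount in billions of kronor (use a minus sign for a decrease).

OMO sale (to banks) 284 billion kronor: Riksbank balance sheet contracts → −284B.
FX purchase 116 billion kronor: Riksbank balance sheet expands → +116B.
Currency withdrawal 241 billion kronor: just a shift between currency and reserves — both are base money → 0.
Net: −284 + 116 + 0 = -168 billion.

-168 billion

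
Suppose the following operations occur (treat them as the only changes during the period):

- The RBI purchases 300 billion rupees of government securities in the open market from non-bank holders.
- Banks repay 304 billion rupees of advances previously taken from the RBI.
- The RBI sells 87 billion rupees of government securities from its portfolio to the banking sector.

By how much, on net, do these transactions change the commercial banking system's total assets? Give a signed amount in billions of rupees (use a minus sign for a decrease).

-4 billion

Asset purchase (from non-banks) 300 billion rupees: bank balance sheets expand → +300B.
Discount-window repayment 304 billion rupees: bank balance sheets shrink → −304B.
OMO sale (to banks) 87 billion rupees: just an asset swap on bank balance sheets → 0.
Net: 300 − 304 + 0 = -4 billion.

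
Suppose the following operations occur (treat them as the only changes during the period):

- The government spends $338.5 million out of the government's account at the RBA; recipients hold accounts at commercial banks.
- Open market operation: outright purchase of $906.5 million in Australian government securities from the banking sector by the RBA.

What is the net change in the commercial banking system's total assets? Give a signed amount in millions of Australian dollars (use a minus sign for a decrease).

+$338.5 million

Government spending $338.5 million: bank balance sheets expand → +$338.5M.
OMO purchase (from banks) $906.5 million: just an asset swap on bank balance sheets → 0.
Net: 338.5 + 0 = +$338.5 million.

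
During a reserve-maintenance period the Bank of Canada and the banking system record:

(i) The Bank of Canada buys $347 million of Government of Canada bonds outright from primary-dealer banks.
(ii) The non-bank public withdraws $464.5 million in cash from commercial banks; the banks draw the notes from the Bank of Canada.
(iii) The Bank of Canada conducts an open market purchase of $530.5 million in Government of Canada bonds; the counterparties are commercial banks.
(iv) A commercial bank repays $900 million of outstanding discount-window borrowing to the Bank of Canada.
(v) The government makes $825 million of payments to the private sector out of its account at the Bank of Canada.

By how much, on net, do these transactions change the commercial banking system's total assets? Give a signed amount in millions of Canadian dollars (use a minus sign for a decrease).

-$539.5 million

OMO purchase (from banks) $347 million: just an asset swap on bank balance sheets → 0.
Currency withdrawal $464.5 million: bank balance sheets shrink → −$464.5M.
OMO purchase (from banks) $530.5 million: just an asset swap on bank balance sheets → 0.
Discount-window repayment $900 million: bank balance sheets shrink → −$900M.
Government spending $825 million: bank balance sheets expand → +$825M.
Net: 0 − 464.5 + 0 − 900 + 825 = -$539.5 million.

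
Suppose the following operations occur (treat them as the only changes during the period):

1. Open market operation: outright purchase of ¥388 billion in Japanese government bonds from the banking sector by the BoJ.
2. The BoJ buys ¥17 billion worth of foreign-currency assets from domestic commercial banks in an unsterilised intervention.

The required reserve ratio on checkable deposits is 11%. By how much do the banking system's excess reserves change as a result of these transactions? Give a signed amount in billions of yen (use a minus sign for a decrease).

+¥405 billion

OMO purchase (from banks) ¥388 billion: reserves +¥388B, deposits 0.
FX purchase ¥17 billion: reserves +¥17B, deposits 0.
Totals: Δreserves = +¥405B, Δdeposits = 0.
Δrequired reserves = 11% × 0 = 0.
Δexcess reserves = Δreserves − Δrequired = +¥405B − (0) = +¥405 billion.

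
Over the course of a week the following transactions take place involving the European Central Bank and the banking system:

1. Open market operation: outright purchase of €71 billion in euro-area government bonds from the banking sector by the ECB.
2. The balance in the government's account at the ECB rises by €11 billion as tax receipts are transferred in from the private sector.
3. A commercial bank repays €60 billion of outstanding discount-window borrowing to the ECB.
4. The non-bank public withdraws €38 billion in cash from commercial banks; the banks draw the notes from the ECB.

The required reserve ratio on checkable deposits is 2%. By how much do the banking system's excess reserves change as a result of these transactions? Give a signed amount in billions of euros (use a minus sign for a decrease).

OMO purchase (from banks) €71 billion: reserves +€71B, deposits 0.
Government account inflow €11 billion: reserves −€11B, deposits −€11B.
Discount-window repayment €60 billion: reserves −€60B, deposits 0.
Currency withdrawal €38 billion: reserves −€38B, deposits −€38B.
Totals: Δreserves = −€38B, Δdeposits = −€49B.
Δrequired reserves = 2% × −€49B = −€0.98B.
Δexcess reserves = Δreserves − Δrequired = −€38B − (−€0.98B) = -€37.02 billion.

-€37.02 billion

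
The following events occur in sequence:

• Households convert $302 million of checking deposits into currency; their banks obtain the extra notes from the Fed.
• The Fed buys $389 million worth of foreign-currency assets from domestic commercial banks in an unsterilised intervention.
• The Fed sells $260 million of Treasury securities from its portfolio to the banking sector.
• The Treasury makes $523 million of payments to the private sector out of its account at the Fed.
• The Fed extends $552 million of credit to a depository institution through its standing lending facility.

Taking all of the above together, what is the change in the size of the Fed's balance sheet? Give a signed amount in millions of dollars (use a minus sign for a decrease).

+$681 million

Fed balance sheet:
  Assets:      Securities −$260M, Loans to banks +$552M, Foreign assets +$389M
  Liabilities: Bank reserves +$902M, Currency in circulation +$302M, Government deposits −$523M
Commercial banking system:
  Assets:      Reserves at CB +$902M, Securities +$260M, Foreign assets −$389M
  Liabilities: Checkable deposits +$221M, Borrowings from CB +$552M
Change in total Fed assets = +$681 million.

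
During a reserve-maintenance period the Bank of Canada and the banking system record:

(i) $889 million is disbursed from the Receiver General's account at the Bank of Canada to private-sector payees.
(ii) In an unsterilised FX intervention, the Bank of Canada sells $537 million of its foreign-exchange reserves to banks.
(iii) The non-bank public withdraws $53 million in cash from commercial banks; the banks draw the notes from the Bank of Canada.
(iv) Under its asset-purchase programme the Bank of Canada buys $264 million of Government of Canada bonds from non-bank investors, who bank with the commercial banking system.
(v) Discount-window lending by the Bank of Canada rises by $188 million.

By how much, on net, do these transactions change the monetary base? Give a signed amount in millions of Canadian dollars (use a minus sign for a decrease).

+$804 million

Government spending $889 million: a non-base liability converts back to reserves → +$889M.
FX sale $537 million: Bank of Canada balance sheet contracts → −$537M.
Currency withdrawal $53 million: just a shift between currency and reserves — both are base money → 0.
Asset purchase (from non-banks) $264 million: Bank of Canada balance sheet expands → +$264M.
Discount-window loan $188 million: Bank of Canada balance sheet expands → +$188M.
Net: 889 − 537 + 0 + 264 + 188 = +$804 million.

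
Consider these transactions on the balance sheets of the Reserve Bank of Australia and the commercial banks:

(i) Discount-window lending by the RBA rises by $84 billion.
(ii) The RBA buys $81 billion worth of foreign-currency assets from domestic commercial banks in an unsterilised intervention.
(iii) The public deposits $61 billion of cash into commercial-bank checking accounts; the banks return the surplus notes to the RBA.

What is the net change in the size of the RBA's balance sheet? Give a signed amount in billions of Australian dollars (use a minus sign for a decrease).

Discount-window loan $84 billion: an RBA asset is acquired → +$84B.
FX purchase $81 billion: an RBA asset is acquired → +$81B.
Currency deposit $61 billion: only the composition of liabilities changes → 0.
Net: 84 + 81 + 0 = +$165 billion.

+$165 billion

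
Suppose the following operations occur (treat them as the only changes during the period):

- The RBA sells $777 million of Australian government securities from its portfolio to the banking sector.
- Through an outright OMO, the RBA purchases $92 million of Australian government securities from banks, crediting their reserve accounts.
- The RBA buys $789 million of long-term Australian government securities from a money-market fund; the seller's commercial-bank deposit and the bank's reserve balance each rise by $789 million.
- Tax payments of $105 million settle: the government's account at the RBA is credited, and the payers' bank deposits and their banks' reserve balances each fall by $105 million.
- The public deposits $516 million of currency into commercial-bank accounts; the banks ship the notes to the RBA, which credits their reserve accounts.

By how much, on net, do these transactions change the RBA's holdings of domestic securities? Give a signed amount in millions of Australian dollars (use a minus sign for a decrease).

+$104 million

OMO sale (to banks) $777 million: securities removed from the RBA's portfolio → −$777M.
OMO purchase (from banks) $92 million: securities added to the RBA's portfolio → +$92M.
Asset purchase (from non-banks) $789 million: securities added to the RBA's portfolio → +$789M.
Government account inflow $105 million: the RBA's securities portfolio is untouched → 0.
Currency deposit $516 million: the RBA's securities portfolio is untouched → 0.
Net: −777 + 92 + 789 + 0 + 0 = +$104 million.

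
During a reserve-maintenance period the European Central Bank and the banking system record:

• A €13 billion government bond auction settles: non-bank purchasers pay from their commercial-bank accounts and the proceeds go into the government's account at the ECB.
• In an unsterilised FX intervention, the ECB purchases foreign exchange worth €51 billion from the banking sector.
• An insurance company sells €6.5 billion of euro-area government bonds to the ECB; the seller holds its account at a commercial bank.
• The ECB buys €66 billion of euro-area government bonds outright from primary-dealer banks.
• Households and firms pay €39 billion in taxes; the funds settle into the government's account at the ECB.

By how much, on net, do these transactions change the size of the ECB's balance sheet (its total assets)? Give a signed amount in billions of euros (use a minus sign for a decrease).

Government account inflow €13 billion: only the composition of liabilities changes → 0.
FX purchase €51 billion: an ECB asset is acquired → +€51B.
Asset purchase (from non-banks) €6.5 billion: an ECB asset is acquired → +€6.5B.
OMO purchase (from banks) €66 billion: an ECB asset is acquired → +€66B.
Government account inflow €39 billion: only the composition of liabilities changes → 0.
Net: 0 + 51 + 6.5 + 66 + 0 = +€123.5 billion.

+€123.5 billion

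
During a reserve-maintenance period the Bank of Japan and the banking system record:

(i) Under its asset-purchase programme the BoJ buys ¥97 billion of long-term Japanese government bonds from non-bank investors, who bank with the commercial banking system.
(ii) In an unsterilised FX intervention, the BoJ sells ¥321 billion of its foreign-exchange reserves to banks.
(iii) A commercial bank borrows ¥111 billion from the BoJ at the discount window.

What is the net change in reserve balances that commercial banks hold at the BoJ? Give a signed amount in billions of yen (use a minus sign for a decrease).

-¥113 billion

BoJ balance sheet:
  Assets:      Securities +¥97B, Loans to banks +¥111B, Foreign assets −¥321B
  Liabilities: Bank reserves −¥113B
So the change in reserve balances that commercial banks hold at the BoJ is -¥113 billion.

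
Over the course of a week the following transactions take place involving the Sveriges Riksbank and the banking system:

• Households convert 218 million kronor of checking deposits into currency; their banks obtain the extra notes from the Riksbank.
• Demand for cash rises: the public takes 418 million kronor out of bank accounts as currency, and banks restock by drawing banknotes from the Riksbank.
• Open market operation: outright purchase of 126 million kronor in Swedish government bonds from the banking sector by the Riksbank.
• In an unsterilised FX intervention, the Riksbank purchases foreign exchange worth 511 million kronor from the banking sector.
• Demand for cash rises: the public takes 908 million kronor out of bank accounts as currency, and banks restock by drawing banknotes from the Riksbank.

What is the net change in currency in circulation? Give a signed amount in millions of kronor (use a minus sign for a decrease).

Riksbank balance sheet:
  Assets:      Securities +126M, Foreign assets +511M
  Liabilities: Bank reserves −907M, Currency in circulation +1544M
So the change in currency in circulation is +1544 million.

+1544 million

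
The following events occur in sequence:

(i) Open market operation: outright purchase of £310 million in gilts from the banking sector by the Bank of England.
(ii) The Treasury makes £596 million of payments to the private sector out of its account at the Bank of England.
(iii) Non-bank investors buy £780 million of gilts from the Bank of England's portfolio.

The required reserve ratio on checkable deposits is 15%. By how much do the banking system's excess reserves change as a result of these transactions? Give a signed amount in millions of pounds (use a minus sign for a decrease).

OMO purchase (from banks) £310 million: reserves +£310M, deposits 0.
Government spending £596 million: reserves +£596M, deposits +£596M.
Asset sale (to non-banks) £780 million: reserves −£780M, deposits −£780M.
Totals: Δreserves = +£126M, Δdeposits = −£184M.
Δrequired reserves = 15% × −£184M = −£27.6M.
Δexcess reserves = Δreserves − Δrequired = +£126M − (−£27.6M) = +£153.6 million.

+£153.6 million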